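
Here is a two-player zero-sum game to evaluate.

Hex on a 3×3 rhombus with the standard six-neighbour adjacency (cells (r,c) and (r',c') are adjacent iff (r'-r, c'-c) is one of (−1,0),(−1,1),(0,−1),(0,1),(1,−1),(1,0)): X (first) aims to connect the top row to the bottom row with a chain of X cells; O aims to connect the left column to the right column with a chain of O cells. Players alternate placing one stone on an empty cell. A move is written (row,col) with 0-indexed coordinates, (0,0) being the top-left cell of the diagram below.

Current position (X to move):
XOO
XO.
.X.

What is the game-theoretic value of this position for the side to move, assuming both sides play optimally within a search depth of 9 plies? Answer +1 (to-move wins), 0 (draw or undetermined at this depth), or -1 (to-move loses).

[XOO/XO./.X.] X move#1: (1,2):-1/XOO/XOX/.X., (2,0):+1/XOO/XO./XX.*, (2,2):-1/XOO/XO./.XX
[XOO/XO./XX.] end (terminal -1, O#2); searched XOO/XO./.X. to 9

value(XOO/XO./.X., X) = +1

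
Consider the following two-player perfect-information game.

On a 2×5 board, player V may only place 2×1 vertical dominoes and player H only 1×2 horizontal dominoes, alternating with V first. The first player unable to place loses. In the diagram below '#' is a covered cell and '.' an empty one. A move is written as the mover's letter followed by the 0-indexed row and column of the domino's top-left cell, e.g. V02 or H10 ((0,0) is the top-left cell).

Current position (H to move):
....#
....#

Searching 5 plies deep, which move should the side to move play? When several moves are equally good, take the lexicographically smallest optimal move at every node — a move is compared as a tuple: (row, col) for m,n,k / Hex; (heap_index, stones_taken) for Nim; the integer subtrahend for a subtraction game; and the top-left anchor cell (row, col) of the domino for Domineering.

p1 H@[....#/....#]: H00[##..#/....#]-1 H01[.##.#/....#]+1* H02[..###/....#]-1 H10[....#/##..#]-1 H11[....#/.##.#]+1 H12[....#/..###]-1
p2 V@[.##.#/....#]: V00[###.#/#...#]-1* V03[.####/...##]-1
p3 H@[###.#/#...#]: H11[###.#/###.#]-1 H12[###.#/#.###]+1*
p4 V@[###.#/#.###] terminal -1; root [....#/....#] d5

H's best at [....#/....#]: H01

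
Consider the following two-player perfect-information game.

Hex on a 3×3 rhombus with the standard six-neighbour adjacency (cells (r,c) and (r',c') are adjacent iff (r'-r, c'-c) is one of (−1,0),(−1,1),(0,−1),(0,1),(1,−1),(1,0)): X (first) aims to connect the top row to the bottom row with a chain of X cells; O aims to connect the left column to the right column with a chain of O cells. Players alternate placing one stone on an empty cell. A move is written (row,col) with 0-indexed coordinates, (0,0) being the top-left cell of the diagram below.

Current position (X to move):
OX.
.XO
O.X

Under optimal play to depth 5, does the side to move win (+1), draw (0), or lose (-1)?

value(OX./.XO/O.X, X) = +1

p1 X@[OX./.XO/O.X]: (0,2)[OXX/.XO/O.X]-1 (1,0)[OX./XXO/O.X]-1 (2,1)[OX./.XO/OXX]+1*
p2 O@[OX./.XO/OXX] terminal -1; root [OX./.XO/O.X] d5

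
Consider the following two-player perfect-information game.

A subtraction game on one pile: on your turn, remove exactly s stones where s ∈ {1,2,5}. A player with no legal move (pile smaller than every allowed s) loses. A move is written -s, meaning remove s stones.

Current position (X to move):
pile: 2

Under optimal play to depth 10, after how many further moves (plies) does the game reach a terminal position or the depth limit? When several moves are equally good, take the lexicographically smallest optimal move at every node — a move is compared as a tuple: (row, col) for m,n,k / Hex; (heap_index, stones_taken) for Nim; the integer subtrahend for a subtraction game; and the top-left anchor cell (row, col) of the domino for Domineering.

PV length from [2]: 1 ply

ply 1, X at 2 | -1=-1→1; -2=+1→0*
ply 2: 0 is terminal -1 (O); from 2 depth 10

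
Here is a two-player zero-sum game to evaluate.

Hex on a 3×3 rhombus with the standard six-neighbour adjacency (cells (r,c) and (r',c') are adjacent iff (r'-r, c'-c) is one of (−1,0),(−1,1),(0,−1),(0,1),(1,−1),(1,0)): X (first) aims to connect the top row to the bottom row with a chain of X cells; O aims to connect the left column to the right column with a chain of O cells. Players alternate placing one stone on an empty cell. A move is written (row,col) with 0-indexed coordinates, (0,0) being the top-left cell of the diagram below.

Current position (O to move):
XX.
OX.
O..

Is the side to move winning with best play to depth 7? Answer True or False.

O winning at [XX./OX./O..]: True

[XX./OX./O..] O move#1: (0,2):-1/XXO/OX./O.., (1,2):-1/XX./OXO/O.., (2,1):+1/XX./OX./OO.*, (2,2):-1/XX./OX./O.O
[XX./OX./OO.] X move#2: (0,2):-1/XXX/OX./OO.*, (1,2):-1/XX./OXX/OO., (2,2):-1/XX./OX./OOX
[XXX/OX./OO.] O move#3: (1,2):+1/XXX/OXO/OO.*, (2,2):+1/XXX/OX./OOO
[XXX/OXO/OO.] end (terminal -1, X#4); searched XX./OX./O.. to 7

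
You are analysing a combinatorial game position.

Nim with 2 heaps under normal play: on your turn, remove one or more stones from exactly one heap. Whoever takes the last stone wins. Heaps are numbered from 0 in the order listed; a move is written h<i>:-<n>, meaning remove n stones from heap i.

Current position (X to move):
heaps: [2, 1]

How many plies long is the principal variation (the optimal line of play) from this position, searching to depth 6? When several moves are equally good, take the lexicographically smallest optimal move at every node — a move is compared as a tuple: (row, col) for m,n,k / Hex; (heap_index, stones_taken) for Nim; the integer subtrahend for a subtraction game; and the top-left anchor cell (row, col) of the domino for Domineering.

ply 1, X at (2,1) | h0:-1=+1→(1,1)*; h0:-2=-1→(0,1); h1:-1=-1→(2,0)
ply 2, O at (1,1) | h0:-1=-1→(0,1)*; h1:-1=-1→(1,0)
ply 3, X at (0,1) | h1:-1=+1→(0,0)*
ply 4: (0,0) is terminal -1 (O); from (2,1) depth 6

PV length from [(2,1)]: 3 plies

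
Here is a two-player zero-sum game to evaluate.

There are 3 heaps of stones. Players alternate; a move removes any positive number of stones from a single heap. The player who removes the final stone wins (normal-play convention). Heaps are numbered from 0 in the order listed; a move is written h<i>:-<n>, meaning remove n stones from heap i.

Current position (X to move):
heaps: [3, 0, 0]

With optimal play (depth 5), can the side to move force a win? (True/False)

ply 1, X at (3,0,0) | h0:-1=-1→(2,0,0); h0:-2=-1→(1,0,0); h0:-3=+1→(0,0,0)*
ply 2: (0,0,0) is terminal -1 (O); from (3,0,0) depth 5

X winning at [(3,0,0)]: True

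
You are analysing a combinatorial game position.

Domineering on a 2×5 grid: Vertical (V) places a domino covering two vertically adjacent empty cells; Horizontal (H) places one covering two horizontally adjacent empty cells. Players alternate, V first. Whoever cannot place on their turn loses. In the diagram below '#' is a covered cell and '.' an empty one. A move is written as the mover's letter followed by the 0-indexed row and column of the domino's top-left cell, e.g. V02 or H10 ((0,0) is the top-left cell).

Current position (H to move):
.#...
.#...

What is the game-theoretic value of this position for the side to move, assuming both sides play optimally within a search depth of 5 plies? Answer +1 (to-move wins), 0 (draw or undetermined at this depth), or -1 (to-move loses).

[.#.../.#...] H move#1: H02:-1/.###./.#...*, H03:-1/.#.##/.#..., H12:-1/.#.../.###., H13:-1/.#.../.#.##
[.###./.#...] V move#2: V00:-1/####./##..., V04:+1/.####/.#..#*
[.####/.#..#] H move#3: H12:-1/.####/.####*
[.####/.####] V move#4: V00:+1/#####/#####*
[#####/#####] end (terminal -1, H#5); searched .#.../.#... to 5

value(.#.../.#..., H) = -1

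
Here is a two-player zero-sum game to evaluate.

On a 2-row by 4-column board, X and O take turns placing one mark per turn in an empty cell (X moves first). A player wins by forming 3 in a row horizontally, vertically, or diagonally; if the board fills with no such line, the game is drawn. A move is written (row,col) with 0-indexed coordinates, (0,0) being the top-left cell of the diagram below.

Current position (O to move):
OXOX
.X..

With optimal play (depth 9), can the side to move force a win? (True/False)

p1 O@[OXOX/.X..]: (1,0)[OXOX/OX..]+0* (1,2)[OXOX/.XO.]+0 (1,3)[OXOX/.X.O]+0
p2 X@[OXOX/OX..]: (1,2)[OXOX/OXX.]+0* (1,3)[OXOX/OX.X]+0
p3 O@[OXOX/OXX.]: (1,3)[OXOX/OXXO]+0*
p4 X@[OXOX/OXXO] terminal +0; root [OXOX/.X..] d9

O winning at [OXOX/.X..]: False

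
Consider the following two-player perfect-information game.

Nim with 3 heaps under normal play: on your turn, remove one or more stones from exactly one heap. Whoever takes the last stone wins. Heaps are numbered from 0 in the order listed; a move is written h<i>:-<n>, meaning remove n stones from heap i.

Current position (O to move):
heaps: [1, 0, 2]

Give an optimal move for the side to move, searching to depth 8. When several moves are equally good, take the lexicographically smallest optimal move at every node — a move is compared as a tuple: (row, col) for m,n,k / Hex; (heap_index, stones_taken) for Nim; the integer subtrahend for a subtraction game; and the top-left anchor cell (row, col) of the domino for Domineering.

[(1,0,2)] O move#1: h0:-1:-1/(0,0,2), h2:-1:+1/(1,0,1)*, h2:-2:-1/(1,0,0)
[(1,0,1)] X move#2: h0:-1:-1/(0,0,1)*, h2:-1:-1/(1,0,0)
[(0,0,1)] O move#3: h2:-1:+1/(0,0,0)*
[(0,0,0)] end (terminal -1, X#4); searched (1,0,2) to 8

O's best at [(1,0,2)]: h2:-1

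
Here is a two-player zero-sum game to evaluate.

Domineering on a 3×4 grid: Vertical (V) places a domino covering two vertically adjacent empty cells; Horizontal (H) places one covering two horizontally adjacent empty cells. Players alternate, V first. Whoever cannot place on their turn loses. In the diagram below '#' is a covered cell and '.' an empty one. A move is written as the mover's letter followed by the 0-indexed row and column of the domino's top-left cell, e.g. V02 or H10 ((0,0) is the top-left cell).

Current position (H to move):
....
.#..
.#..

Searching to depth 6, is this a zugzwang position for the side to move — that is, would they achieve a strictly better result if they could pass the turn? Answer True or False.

ply 1, H at ..../.#../.#.. | H00=-1→##../.#../.#..; H01=-1→.##./.#../.#..; H02=-1→..##/.#../.#..; H12=+1→..../.###/.#..*; H22=-1→..../.#../.###
ply 2, V at ..../.###/.#.. | V00=-1→#.../####/.#..*; V10=-1→..../####/##..
ply 3, H at #.../####/.#.. | H01=+1→###./####/.#..*; H02=+1→#.##/####/.#..; H22=+1→#.../####/.###
ply 4: ###./####/.#.. is terminal -1 (V); from ..../.#../.#.. depth 6
suppose H passes — search the same position with V to move:
pass> ply 1, V at ..../.#../.#.. | V00=-1→#.../##../.#..; V02=+1→..#./.##./.#..*; V03=+1→...#/.#.#/.#..; V10=-1→..../##../##..; V12=+1→..../.##./.##.; V13=+1→..../.#.#/.#.#
pass> ply 2, H at ..#./.##./.#.. | H00=-1→###./.##./.#..*; H22=-1→..#./.##./.###
pass> ply 3, V at ###./.##./.#.. | V03=+1→####/.###/.#..*; V10=+1→###./###./##..; V13=+1→###./.###/.#.#
pass> ply 4, H at ####/.###/.#.. | H22=-1→####/.###/.###*
pass> ply 5, V at ####/.###/.### | V10=+1→####/####/####*
pass> ply 6: ####/####/#### is terminal -1 (H); from ..../.#../.#.. depth 6
for H: play +1, pass -1

zugzwang(..../.#../.#.., H) = False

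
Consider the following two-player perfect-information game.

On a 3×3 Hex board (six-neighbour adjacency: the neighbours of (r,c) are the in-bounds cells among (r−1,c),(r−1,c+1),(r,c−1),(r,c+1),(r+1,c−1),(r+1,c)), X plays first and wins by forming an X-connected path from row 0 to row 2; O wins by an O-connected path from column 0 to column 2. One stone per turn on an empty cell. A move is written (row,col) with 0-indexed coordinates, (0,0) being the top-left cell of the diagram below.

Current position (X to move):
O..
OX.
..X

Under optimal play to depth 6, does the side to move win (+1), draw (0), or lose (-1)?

ply 1, X at O../OX./..X | (0,1)=+1→OX./OX./..X*; (0,2)=+1→O.X/OX./..X; (1,2)=+1→O../OXX/..X; (2,0)=+1→O../OX./X.X; (2,1)=+1→O../OX./.XX
ply 2, O at OX./OX./..X | (0,2)=-1→OXO/OX./..X*; (1,2)=-1→OX./OXO/..X; (2,0)=-1→OX./OX./O.X; (2,1)=-1→OX./OX./.OX
ply 3, X at OXO/OX./..X | (1,2)=+1→OXO/OXX/..X*; (2,0)=+1→OXO/OX./X.X; (2,1)=+1→OXO/OX./.XX
ply 4: OXO/OXX/..X is terminal -1 (O); from O../OX./..X depth 6

value(O../OX./..X, X) = +1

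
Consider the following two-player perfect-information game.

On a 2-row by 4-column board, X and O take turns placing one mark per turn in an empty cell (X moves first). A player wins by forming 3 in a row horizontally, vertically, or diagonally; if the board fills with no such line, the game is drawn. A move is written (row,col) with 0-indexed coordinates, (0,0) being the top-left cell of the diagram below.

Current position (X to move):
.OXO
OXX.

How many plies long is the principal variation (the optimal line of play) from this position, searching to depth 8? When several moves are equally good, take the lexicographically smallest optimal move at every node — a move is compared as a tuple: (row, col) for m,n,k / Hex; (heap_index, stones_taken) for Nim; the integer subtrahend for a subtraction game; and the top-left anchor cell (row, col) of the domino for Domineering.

[.OXO/OXX.] X move#1: (0,0):+0/XOXO/OXX., (1,3):+1/.OXO/OXXX*
[.OXO/OXXX] end (terminal -1, O#2); searched .OXO/OXX. to 8

PV length from [.OXO/OXX.]: 1 ply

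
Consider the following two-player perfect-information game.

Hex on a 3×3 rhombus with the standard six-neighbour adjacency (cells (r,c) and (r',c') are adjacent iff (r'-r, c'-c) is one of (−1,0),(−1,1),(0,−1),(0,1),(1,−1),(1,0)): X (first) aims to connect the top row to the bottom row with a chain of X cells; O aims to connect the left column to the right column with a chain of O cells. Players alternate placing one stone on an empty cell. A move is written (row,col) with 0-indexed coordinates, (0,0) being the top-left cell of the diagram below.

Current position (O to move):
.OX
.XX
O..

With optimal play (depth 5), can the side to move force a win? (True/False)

p1 O@[.OX/.XX/O..]: (0,0)[OOX/.XX/O..]-1* (1,0)[.OX/OXX/O..]-1 (2,1)[.OX/.XX/OO.]-1 (2,2)[.OX/.XX/O.O]-1
p2 X@[OOX/.XX/O..]: (1,0)[OOX/XXX/O..]+1* (2,1)[OOX/.XX/OX.]+1 (2,2)[OOX/.XX/O.X]+1
p3 O@[OOX/XXX/O..]: (2,1)[OOX/XXX/OO.]-1* (2,2)[OOX/XXX/O.O]-1
p4 X@[OOX/XXX/OO.]: (2,2)[OOX/XXX/OOX]+1*
p5 O@[OOX/XXX/OOX] terminal -1; root [.OX/.XX/O..] d5

O winning at [.OX/.XX/O..]: False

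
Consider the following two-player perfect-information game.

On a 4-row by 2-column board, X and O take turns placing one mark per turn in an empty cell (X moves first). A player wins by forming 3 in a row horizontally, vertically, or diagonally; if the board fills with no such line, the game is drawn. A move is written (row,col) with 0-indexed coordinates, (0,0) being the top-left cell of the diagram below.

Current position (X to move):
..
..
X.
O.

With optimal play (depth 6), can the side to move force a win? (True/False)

X winning at [../../X./O.]: False

p1 X@[../../X./O.]: (0,0)[X./../X./O.]+0* (0,1)[.X/../X./O.]+0 (1,0)[../X./X./O.]+0 (1,1)[../.X/X./O.]+0 (2,1)[../../XX/O.]+0 (3,1)[../../X./OX]+0
p2 O@[X./../X./O.]: (0,1)[XO/../X./O.]-1 (1,0)[X./O./X./O.]+0* (1,1)[X./.O/X./O.]-1 (2,1)[X./../XO/O.]-1 (3,1)[X./../X./OO]-1
p3 X@[X./O./X./O.]: (0,1)[XX/O./X./O.]+0* (1,1)[X./OX/X./O.]+0 (2,1)[X./O./XX/O.]+0 (3,1)[X./O./X./OX]+0
p4 O@[XX/O./X./O.]: (1,1)[XX/OO/X./O.]+0* (2,1)[XX/O./XO/O.]+0 (3,1)[XX/O./X./OO]+0
p5 X@[XX/OO/X./O.]: (2,1)[XX/OO/XX/O.]+0* (3,1)[XX/OO/X./OX]+0
p6 O@[XX/OO/XX/O.]: (3,1)[XX/OO/XX/OO]+0*
p7 X@[XX/OO/XX/OO] terminal +0; root [../../X./O.] d6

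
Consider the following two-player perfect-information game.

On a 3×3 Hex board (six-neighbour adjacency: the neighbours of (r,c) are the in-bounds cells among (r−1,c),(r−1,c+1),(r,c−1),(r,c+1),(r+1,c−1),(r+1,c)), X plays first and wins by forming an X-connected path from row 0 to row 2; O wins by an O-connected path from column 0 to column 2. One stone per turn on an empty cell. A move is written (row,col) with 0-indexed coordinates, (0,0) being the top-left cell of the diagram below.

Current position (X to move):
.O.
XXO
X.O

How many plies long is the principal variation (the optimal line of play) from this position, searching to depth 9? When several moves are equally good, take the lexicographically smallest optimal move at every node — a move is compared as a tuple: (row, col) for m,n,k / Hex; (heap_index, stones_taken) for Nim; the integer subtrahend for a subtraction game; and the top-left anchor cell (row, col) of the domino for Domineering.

[.O./XXO/X.O] X move#1: (0,0):+1/XO./XXO/X.O*, (0,2):+1/.OX/XXO/X.O, (2,1):+1/.O./XXO/XXO
[XO./XXO/X.O] end (terminal -1, O#2); searched .O./XXO/X.O to 9

PV length from [.O./XXO/X.O]: 1 ply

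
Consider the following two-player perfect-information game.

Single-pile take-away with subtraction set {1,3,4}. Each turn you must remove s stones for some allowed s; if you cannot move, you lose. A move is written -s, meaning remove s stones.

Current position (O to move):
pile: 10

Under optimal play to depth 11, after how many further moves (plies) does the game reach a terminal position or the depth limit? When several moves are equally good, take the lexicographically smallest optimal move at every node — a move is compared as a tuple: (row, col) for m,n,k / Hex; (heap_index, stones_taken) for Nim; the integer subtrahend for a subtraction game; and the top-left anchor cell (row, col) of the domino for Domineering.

PV length from [10]: 7 plies

[10] O move#1: -1:+1/9*, -3:+1/7, -4:-1/6
[9] X move#2: -1:-1/8*, -3:-1/6, -4:-1/5
[8] O move#3: -1:+1/7*, -3:-1/5, -4:-1/4
[7] X move#4: -1:-1/6*, -3:-1/4, -4:-1/3
[6] O move#5: -1:-1/5, -3:-1/3, -4:+1/2*
[2] X move#6: -1:-1/1*
[1] O move#7: -1:+1/0*
[0] end (terminal -1, X#8); searched 10 to 11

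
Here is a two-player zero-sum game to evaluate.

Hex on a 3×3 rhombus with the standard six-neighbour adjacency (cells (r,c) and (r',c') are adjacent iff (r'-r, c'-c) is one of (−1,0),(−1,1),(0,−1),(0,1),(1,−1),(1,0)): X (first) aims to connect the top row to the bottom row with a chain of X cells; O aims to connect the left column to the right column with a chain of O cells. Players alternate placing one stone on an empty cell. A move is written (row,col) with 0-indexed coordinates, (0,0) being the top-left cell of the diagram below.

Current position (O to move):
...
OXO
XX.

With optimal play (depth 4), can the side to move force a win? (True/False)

p1 O@[.../OXO/XX.]: (0,0)[O../OXO/XX.]-1* (0,1)[.O./OXO/XX.]-1 (0,2)[..O/OXO/XX.]-1 (2,2)[.../OXO/XXO]-1
p2 X@[O../OXO/XX.]: (0,1)[OX./OXO/XX.]+1* (0,2)[O.X/OXO/XX.]+1 (2,2)[O../OXO/XXX]+1
p3 O@[OX./OXO/XX.] terminal -1; root [.../OXO/XX.] d4

O winning at [.../OXO/XX.]: False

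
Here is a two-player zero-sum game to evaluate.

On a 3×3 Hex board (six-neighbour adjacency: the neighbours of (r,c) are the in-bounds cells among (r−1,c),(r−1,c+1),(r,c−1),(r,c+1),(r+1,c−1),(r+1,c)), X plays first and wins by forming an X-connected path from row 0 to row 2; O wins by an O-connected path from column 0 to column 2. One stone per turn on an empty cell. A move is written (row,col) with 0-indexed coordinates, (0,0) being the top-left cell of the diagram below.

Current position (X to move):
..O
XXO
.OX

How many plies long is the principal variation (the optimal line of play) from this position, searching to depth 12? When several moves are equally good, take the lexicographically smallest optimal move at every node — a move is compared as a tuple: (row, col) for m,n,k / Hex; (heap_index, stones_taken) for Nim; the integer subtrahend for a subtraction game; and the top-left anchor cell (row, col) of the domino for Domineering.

ply 1, X at ..O/XXO/.OX | (0,0)=-1→X.O/XXO/.OX; (0,1)=-1→.XO/XXO/.OX; (2,0)=+1→..O/XXO/XOX*
ply 2, O at ..O/XXO/XOX | (0,0)=-1→O.O/XXO/XOX*; (0,1)=-1→.OO/XXO/XOX
ply 3, X at O.O/XXO/XOX | (0,1)=+1→OXO/XXO/XOX*
ply 4: OXO/XXO/XOX is terminal -1 (O); from ..O/XXO/.OX depth 12

PV length from [..O/XXO/.OX]: 3 plies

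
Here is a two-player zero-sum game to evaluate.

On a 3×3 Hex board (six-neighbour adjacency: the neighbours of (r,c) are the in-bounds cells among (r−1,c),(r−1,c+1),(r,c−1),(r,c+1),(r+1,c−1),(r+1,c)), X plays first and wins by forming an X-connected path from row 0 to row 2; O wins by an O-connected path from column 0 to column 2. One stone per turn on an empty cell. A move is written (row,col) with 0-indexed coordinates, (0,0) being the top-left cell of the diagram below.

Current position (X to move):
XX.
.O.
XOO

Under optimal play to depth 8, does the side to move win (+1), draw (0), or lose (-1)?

value(XX./.O./XOO, X) = +1

[XX./.O./XOO] X move#1: (0,2):-1/XXX/.O./XOO, (1,0):+1/XX./XO./XOO*, (1,2):-1/XX./.OX/XOO
[XX./XO./XOO] end (terminal -1, O#2); searched XX./.O./XOO to 8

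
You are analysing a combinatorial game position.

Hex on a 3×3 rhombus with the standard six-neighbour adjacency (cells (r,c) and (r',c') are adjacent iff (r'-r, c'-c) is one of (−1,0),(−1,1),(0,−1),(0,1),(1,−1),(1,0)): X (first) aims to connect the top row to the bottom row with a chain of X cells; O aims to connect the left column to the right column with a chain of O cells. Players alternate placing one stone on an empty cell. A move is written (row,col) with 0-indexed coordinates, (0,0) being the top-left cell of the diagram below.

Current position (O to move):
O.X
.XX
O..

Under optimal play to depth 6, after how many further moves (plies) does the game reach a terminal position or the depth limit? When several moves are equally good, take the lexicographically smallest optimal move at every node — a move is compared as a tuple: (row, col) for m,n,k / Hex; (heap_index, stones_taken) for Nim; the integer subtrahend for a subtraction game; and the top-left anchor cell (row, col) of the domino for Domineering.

ply 1, O at O.X/.XX/O.. | (0,1)=-1→OOX/.XX/O..*; (1,0)=-1→O.X/OXX/O..; (2,1)=-1→O.X/.XX/OO.; (2,2)=-1→O.X/.XX/O.O
ply 2, X at OOX/.XX/O.. | (1,0)=+1→OOX/XXX/O..*; (2,1)=+1→OOX/.XX/OX.; (2,2)=+1→OOX/.XX/O.X
ply 3, O at OOX/XXX/O.. | (2,1)=-1→OOX/XXX/OO.*; (2,2)=-1→OOX/XXX/O.O
ply 4, X at OOX/XXX/OO. | (2,2)=+1→OOX/XXX/OOX*
ply 5: OOX/XXX/OOX is terminal -1 (O); from O.X/.XX/O.. depth 6

PV length from [O.X/.XX/O..]: 4 plies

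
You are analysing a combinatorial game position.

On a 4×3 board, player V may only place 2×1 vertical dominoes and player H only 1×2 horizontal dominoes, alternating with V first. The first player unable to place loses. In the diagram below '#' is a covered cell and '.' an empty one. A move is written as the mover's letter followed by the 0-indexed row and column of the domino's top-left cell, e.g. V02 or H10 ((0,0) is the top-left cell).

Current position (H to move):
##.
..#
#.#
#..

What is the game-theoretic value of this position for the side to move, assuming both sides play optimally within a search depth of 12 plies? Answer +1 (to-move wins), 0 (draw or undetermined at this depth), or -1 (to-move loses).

ply 1, H at ##./..#/#.#/#.. | H10=-1→##./###/#.#/#..*; H31=-1→##./..#/#.#/###
ply 2, V at ##./###/#.#/#.. | V21=+1→##./###/###/##.*
ply 3: ##./###/###/##. is terminal -1 (H); from ##./..#/#.#/#.. depth 12

value(##./..#/#.#/#.., H) = -1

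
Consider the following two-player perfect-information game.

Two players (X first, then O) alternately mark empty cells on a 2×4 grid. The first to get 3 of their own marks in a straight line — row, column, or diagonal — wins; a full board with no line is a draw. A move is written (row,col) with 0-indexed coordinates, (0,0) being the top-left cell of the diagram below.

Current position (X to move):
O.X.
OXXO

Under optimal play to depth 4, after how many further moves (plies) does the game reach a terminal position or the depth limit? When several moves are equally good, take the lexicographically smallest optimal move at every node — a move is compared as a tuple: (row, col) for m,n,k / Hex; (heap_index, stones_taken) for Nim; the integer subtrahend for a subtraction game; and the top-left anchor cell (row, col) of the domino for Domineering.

[O.X./OXXO] X move#1: (0,1):+0/OXX./OXXO*, (0,3):+0/O.XX/OXXO
[OXX./OXXO] O move#2: (0,3):+0/OXXO/OXXO*
[OXXO/OXXO] end (terminal +0, X#3); searched O.X./OXXO to 4

PV length from [O.X./OXXO]: 2 plies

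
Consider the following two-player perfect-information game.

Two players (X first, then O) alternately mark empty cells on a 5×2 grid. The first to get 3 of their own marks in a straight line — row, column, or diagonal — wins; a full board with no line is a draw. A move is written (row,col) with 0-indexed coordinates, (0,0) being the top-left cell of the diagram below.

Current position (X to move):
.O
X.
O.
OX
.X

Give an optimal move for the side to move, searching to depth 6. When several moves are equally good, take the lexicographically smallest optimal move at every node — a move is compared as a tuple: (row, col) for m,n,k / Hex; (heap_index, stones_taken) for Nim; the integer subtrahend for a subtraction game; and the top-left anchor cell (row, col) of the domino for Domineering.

X's best at [.O/X./O./OX/.X]: (2,1)

p1 X@[.O/X./O./OX/.X]: (0,0)[XO/X./O./OX/.X]-1 (1,1)[.O/XX/O./OX/.X]-1 (2,1)[.O/X./OX/OX/.X]+1* (4,0)[.O/X./O./OX/XX]+0
p2 O@[.O/X./OX/OX/.X] terminal -1; root [.O/X./O./OX/.X] d6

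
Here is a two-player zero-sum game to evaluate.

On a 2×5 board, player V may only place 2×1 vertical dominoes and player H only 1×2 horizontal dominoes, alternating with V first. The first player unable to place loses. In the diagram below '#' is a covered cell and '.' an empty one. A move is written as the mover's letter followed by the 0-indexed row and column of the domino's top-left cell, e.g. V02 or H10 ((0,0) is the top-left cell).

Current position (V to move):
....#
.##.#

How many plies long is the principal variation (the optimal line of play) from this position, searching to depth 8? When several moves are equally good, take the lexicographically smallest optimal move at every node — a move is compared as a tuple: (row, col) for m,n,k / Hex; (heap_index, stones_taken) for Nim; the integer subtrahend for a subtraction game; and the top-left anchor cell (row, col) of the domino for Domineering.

[....#/.##.#] V move#1: V00:-1/#...#/###.#*, V03:-1/...##/.####
[#...#/###.#] H move#2: H01:-1/###.#/###.#, H02:+1/#.###/###.#*
[#.###/###.#] end (terminal -1, V#3); searched ....#/.##.# to 8

PV length from [....#/.##.#]: 2 plies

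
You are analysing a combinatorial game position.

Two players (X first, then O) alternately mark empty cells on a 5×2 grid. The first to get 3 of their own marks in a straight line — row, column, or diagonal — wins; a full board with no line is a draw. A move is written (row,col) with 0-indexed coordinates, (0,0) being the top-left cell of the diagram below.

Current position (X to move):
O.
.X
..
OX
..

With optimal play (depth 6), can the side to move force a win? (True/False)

ply 1, X at O./.X/../OX/.. | (0,1)=+0→OX/.X/../OX/..; (1,0)=+0→O./XX/../OX/..; (2,0)=+0→O./.X/X./OX/..; (2,1)=+1→O./.X/.X/OX/..*; (4,0)=+0→O./.X/../OX/X.; (4,1)=+0→O./.X/../OX/.X
ply 2: O./.X/.X/OX/.. is terminal -1 (O); from O./.X/../OX/.. depth 6

X winning at [O./.X/../OX/..]: True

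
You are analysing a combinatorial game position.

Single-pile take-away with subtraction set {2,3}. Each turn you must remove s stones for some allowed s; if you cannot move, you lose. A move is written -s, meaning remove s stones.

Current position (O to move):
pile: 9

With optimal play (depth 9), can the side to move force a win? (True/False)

O winning at [9]: True

ply 1, O at 9 | -2=-1→7; -3=+1→6*
ply 2, X at 6 | -2=-1→4*; -3=-1→3
ply 3, O at 4 | -2=-1→2; -3=+1→1*
ply 4: 1 is terminal -1 (X); from 9 depth 9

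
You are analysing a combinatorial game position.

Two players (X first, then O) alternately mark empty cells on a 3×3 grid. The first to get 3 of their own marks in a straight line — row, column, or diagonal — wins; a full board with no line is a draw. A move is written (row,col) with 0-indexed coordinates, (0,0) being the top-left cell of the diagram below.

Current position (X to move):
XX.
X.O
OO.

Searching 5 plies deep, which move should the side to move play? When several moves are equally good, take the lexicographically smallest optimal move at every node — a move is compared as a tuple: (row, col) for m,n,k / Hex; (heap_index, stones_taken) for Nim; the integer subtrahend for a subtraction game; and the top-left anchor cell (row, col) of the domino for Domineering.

X's best at [XX./X.O/OO.]: (0,2)

[XX./X.O/OO.] X move#1: (0,2):+1/XXX/X.O/OO.*, (1,1):-1/XX./XXO/OO., (2,2):+1/XX./X.O/OOX
[XXX/X.O/OO.] end (terminal -1, O#2); searched XX./X.O/OO. to 5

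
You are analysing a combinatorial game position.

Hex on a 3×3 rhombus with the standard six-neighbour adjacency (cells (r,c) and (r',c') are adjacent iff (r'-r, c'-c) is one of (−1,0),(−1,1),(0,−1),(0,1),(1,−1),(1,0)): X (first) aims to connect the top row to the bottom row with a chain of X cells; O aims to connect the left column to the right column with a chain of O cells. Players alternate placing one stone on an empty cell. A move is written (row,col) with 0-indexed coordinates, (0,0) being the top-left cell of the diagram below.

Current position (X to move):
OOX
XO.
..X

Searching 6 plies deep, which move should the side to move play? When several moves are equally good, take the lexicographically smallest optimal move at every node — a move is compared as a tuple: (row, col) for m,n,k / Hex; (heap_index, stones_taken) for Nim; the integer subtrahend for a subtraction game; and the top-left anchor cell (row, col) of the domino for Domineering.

ply 1, X at OOX/XO./..X | (1,2)=+1→OOX/XOX/..X*; (2,0)=-1→OOX/XO./X.X; (2,1)=-1→OOX/XO./.XX
ply 2: OOX/XOX/..X is terminal -1 (O); from OOX/XO./..X depth 6

X's best at [OOX/XO./..X]: (1,2)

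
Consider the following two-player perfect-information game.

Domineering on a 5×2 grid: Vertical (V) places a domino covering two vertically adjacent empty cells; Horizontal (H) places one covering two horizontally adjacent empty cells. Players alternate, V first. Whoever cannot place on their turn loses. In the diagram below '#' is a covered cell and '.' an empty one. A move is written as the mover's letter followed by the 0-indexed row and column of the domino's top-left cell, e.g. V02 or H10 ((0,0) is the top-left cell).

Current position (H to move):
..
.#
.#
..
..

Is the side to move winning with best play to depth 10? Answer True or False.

[../.#/.#/../..] H move#1: H00:-1/##/.#/.#/../.., H30:+1/../.#/.#/##/..*, H40:+1/../.#/.#/../##
[../.#/.#/##/..] V move#2: V00:-1/#./##/.#/##/..*, V10:-1/../##/##/##/..
[#./##/.#/##/..] H move#3: H40:+1/#./##/.#/##/##*
[#./##/.#/##/##] end (terminal -1, V#4); searched ../.#/.#/../.. to 10

H winning at [../.#/.#/../..]: True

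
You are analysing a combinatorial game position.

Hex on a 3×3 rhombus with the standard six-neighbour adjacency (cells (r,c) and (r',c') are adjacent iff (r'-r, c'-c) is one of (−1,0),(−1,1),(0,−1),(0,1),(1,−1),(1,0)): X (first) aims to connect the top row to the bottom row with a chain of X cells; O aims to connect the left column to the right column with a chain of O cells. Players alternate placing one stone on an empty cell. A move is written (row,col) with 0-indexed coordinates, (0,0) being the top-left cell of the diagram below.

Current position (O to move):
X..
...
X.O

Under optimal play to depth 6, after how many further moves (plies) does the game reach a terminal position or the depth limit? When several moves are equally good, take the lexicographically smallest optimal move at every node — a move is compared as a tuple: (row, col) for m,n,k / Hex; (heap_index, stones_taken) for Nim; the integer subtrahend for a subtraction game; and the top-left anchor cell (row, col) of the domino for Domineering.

PV length from [X../.../X.O]: 4 plies

[X../.../X.O] O move#1: (0,1):-1/XO./.../X.O*, (0,2):-1/X.O/.../X.O, (1,0):-1/X../O../X.O, (1,1):-1/X../.O./X.O, (1,2):-1/X../..O/X.O, (2,1):-1/X../.../XOO
[XO./.../X.O] X move#2: (0,2):+1/XOX/.../X.O*, (1,0):+1/XO./X../X.O, (1,1):+1/XO./.X./X.O, (1,2):+1/XO./..X/X.O, (2,1):+1/XO./.../XXO
[XOX/.../X.O] O move#3: (1,0):-1/XOX/O../X.O*, (1,1):-1/XOX/.O./X.O, (1,2):-1/XOX/..O/X.O, (2,1):-1/XOX/.../XOO
[XOX/O../X.O] X move#4: (1,1):+1/XOX/OX./X.O*, (1,2):+1/XOX/O.X/X.O, (2,1):+1/XOX/O../XXO
[XOX/OX./X.O] end (terminal -1, O#5); searched X../.../X.O to 6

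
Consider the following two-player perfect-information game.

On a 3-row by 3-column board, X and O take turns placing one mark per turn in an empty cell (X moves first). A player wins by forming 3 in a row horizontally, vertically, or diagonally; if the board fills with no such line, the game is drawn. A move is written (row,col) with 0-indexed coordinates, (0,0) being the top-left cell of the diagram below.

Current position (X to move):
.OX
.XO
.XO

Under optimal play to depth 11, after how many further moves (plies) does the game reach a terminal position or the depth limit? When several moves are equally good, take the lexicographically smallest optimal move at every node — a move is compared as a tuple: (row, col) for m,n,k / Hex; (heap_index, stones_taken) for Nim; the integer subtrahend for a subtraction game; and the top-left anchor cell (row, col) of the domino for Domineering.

PV length from [.OX/.XO/.XO]: 1 ply

ply 1, X at .OX/.XO/.XO | (0,0)=+0→XOX/.XO/.XO; (1,0)=+0→.OX/XXO/.XO; (2,0)=+1→.OX/.XO/XXO*
ply 2: .OX/.XO/XXO is terminal -1 (O); from .OX/.XO/.XO depth 11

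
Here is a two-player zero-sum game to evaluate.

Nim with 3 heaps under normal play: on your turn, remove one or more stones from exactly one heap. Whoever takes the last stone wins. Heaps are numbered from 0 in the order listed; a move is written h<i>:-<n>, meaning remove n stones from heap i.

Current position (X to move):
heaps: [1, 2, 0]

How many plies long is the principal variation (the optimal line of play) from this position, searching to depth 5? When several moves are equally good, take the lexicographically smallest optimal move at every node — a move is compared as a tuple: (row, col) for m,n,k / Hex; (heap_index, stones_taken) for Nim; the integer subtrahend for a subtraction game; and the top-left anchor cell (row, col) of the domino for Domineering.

PV length from [(1,2,0)]: 3 plies

p1 X@[(1,2,0)]: h0:-1[(0,2,0)]-1 h1:-1[(1,1,0)]+1* h1:-2[(1,0,0)]-1
p2 O@[(1,1,0)]: h0:-1[(0,1,0)]-1* h1:-1[(1,0,0)]-1
p3 X@[(0,1,0)]: h1:-1[(0,0,0)]+1*
p4 O@[(0,0,0)] terminal -1; root [(1,2,0)] d5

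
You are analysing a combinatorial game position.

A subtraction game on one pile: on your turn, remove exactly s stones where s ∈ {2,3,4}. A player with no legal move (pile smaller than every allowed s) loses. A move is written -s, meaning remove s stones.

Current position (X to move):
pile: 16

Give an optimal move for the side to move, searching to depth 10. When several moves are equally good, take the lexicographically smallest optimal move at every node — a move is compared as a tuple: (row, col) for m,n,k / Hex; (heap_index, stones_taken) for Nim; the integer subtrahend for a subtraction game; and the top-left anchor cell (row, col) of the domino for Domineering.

ply 1, X at 16 | -2=-1→14; -3=+1→13*; -4=+1→12
ply 2, O at 13 | -2=-1→11*; -3=-1→10; -4=-1→9
ply 3, X at 11 | -2=-1→9; -3=-1→8; -4=+1→7*
ply 4, O at 7 | -2=-1→5*; -3=-1→4; -4=-1→3
ply 5, X at 5 | -2=-1→3; -3=-1→2; -4=+1→1*
ply 6: 1 is terminal -1 (O); from 16 depth 10

X's best at [16]: -3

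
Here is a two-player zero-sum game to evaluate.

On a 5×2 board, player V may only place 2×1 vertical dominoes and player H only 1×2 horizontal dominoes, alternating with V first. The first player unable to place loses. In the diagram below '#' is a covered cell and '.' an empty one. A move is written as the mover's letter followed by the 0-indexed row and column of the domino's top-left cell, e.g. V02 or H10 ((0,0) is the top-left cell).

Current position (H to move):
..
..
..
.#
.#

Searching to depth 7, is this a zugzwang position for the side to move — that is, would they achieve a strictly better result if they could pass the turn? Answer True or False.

zugzwang(../../../.#/.#, H) = False

p1 H@[../../../.#/.#]: H00[##/../../.#/.#]-1 H10[../##/../.#/.#]+1* H20[../../##/.#/.#]-1
p2 V@[../##/../.#/.#]: V20[../##/#./##/.#]-1* V30[../##/../##/##]-1
p3 H@[../##/#./##/.#]: H00[##/##/#./##/.#]+1*
p4 V@[##/##/#./##/.#] terminal -1; root [../../../.#/.#] d7
pass branch (V moves first from the same position):
  | p1 V@[../../../.#/.#]: V00[#./#./../.#/.#]+1* V01[.#/.#/../.#/.#]+1 V10[../#./#./.#/.#]+1 V11[../.#/.#/.#/.#]+1 V20[../../#./##/.#]-1 V30[../../../##/##]-1
  | p2 H@[#./#./../.#/.#]: H20[#./#./##/.#/.#]-1*
  | p3 V@[#./#./##/.#/.#]: V01[##/##/##/.#/.#]+1* V30[#./#./##/##/##]+1
  | p4 H@[##/##/##/.#/.#] terminal -1; root [../../../.#/.#] d7
H moving scores +1; H passing scores -1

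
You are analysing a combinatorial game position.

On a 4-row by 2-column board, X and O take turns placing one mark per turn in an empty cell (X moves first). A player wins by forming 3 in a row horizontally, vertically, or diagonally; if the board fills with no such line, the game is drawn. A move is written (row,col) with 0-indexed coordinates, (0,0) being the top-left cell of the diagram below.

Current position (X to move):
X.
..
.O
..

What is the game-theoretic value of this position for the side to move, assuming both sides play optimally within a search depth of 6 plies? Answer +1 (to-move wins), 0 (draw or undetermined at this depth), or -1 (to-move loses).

ply 1, X at X./../.O/.. | (0,1)=+0→XX/../.O/..*; (1,0)=+0→X./X./.O/..; (1,1)=+0→X./.X/.O/..; (2,0)=+0→X./../XO/..; (3,0)=-1→X./../.O/X.; (3,1)=+0→X./../.O/.X
ply 2, O at XX/../.O/.. | (1,0)=+0→XX/O./.O/..*; (1,1)=+0→XX/.O/.O/..; (2,0)=+0→XX/../OO/..; (3,0)=+0→XX/../.O/O.; (3,1)=+0→XX/../.O/.O
ply 3, X at XX/O./.O/.. | (1,1)=+0→XX/OX/.O/..*; (2,0)=+0→XX/O./XO/..; (3,0)=+0→XX/O./.O/X.; (3,1)=+0→XX/O./.O/.X
ply 4, O at XX/OX/.O/.. | (2,0)=+0→XX/OX/OO/..*; (3,0)=+0→XX/OX/.O/O.; (3,1)=+0→XX/OX/.O/.O
ply 5, X at XX/OX/OO/.. | (3,0)=+0→XX/OX/OO/X.*; (3,1)=-1→XX/OX/OO/.X
ply 6, O at XX/OX/OO/X. | (3,1)=+0→XX/OX/OO/XO*
ply 7: XX/OX/OO/XO is terminal +0 (X); from X./../.O/.. depth 6

value(X./../.O/.., X) = 0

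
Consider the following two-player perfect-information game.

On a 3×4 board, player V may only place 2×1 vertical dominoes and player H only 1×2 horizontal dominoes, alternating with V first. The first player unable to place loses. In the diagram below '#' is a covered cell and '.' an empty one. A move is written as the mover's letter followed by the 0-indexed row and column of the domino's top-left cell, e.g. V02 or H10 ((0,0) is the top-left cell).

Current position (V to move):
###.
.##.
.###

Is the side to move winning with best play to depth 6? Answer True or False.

V winning at [###./.##./.###]: True

ply 1, V at ###./.##./.### | V03=+1→####/.###/.###*; V10=+1→###./###./####
ply 2: ####/.###/.### is terminal -1 (H); from ###./.##./.### depth 6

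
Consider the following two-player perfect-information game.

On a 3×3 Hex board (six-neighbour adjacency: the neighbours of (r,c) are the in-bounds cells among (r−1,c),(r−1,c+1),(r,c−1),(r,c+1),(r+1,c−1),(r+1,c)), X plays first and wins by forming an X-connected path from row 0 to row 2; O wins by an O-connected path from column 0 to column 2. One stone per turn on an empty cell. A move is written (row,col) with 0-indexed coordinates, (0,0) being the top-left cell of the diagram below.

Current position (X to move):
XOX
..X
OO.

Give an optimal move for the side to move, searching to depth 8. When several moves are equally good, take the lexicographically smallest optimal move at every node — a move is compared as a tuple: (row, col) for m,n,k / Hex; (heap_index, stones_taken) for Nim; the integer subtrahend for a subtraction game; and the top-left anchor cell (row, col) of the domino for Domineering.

ply 1, X at XOX/..X/OO. | (1,0)=-1→XOX/X.X/OO.; (1,1)=-1→XOX/.XX/OO.; (2,2)=+1→XOX/..X/OOX*
ply 2: XOX/..X/OOX is terminal -1 (O); from XOX/..X/OO. depth 8

X's best at [XOX/..X/OO.]: (2,2)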